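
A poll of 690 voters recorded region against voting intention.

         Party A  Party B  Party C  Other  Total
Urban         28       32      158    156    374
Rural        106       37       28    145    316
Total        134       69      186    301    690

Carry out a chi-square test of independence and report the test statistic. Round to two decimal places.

Grand total N = 690.
Expected counts (row total × column total / N):
  Urban, Party A: 374×134/690 = 72.632
  Urban, Party B: 374×69/690 = 37.400
  Urban, Party C: 374×186/690 = 100.817
  Urban, Other: 374×301/690 = 163.151
  Rural, Party A: 316×134/690 = 61.368
  Rural, Party B: 316×69/690 = 31.600
  Rural, Party C: 316×186/690 = 85.183
  Rural, Other: 316×301/690 = 137.849
Contributions (O − E)²/E:
  (28 − 72.632)²/72.632 = 27.4261
  (32 − 37.400)²/37.400 = 0.7797
  (158 − 100.817)²/100.817 = 32.4340
  (156 − 163.151)²/163.151 = 0.3134
  (106 − 61.368)²/61.368 = 32.4602
  (37 − 31.600)²/31.600 = 0.9228
  (28 − 85.183)²/85.183 = 38.3867
  (145 − 137.849)²/137.849 = 0.3710
χ² = 27.4261 + 0.7797 + 32.4340 + 0.3134 + 32.4602 + 0.9228 + 38.3867 + 0.3710 = 133.09

133.09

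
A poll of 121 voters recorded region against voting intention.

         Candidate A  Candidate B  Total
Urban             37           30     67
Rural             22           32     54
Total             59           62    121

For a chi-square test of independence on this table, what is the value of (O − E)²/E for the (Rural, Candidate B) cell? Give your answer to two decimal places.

0.68

Row total (Rural) = 54; column total (Candidate B) = 62; N = 121.
Expected count E = 54 × 62 / 121 = 27.669.
Contribution = (O − E)²/E = (32 − 27.669)² / 27.669 = 0.68.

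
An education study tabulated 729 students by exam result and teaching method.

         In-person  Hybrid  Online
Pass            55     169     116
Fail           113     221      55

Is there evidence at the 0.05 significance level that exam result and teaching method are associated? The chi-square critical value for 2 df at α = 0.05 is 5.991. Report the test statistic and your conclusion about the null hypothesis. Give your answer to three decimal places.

45.630; reject H₀

Row totals: 340, 389. Column totals: 168, 390, 171. Grand total N = 729.
Expected counts (row total × column total / N):
  Pass, In-person: 340×168/729 = 78.3539
  Pass, Hybrid: 340×390/729 = 181.8930
  Pass, Online: 340×171/729 = 79.7531
  Fail, In-person: 389×168/729 = 89.6461
  Fail, Hybrid: 389×390/729 = 208.1070
  Fail, Online: 389×171/729 = 91.2469
Contributions (O − E)²/E:
  (55 − 78.3539)²/78.3539 = 6.9608
  (169 − 181.8930)²/181.8930 = 0.9139
  (116 − 79.7531)²/79.7531 = 16.4738
  (113 − 89.6461)²/89.6461 = 6.0840
  (221 − 208.1070)²/208.1070 = 0.7988
  (55 − 91.2469)²/91.2469 = 14.3987
χ² = 6.9608 + 0.9139 + 16.4738 + 6.0840 + 0.7988 + 14.3987 = 45.630
df = (2−1)(3−1) = 2. Since 45.630 > 5.991, reject the null hypothesis of independence at α = 0.05.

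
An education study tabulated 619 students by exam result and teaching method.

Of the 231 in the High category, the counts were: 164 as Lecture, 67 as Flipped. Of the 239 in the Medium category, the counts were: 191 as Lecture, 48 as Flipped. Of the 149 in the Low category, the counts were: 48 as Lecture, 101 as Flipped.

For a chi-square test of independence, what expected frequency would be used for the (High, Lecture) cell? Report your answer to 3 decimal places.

150.393

Row total (High) = 231; column total (Lecture) = 403; grand total N = 619.
Expected count = (row total × column total) / N = 231 × 403 / 619 = 150.393.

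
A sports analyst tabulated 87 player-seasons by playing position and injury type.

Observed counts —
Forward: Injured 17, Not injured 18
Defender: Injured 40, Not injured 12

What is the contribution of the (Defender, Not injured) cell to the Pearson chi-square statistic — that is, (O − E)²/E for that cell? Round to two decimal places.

Row total (Defender) = 52; column total (Not injured) = 30; N = 87.
Expected count E = 52 × 30 / 87 = 17.931.
Contribution = (O − E)²/E = (12 − 17.931)² / 17.931 = 1.96.

1.96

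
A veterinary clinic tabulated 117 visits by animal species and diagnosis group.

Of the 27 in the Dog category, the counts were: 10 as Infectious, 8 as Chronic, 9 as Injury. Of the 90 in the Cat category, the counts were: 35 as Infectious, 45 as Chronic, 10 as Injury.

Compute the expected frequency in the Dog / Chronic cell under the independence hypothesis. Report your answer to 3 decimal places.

12.231

Row total (Dog) = 27; column total (Chronic) = 53; grand total N = 117.
Expected count = (row total × column total) / N = 27 × 53 / 117 = 12.231.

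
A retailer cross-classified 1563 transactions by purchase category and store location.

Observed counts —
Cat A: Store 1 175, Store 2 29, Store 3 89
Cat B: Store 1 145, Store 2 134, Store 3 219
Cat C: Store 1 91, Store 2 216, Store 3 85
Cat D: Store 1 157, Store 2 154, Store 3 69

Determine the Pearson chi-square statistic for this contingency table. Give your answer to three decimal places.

Row totals: 293, 498, 392, 380. Column totals: 568, 533, 462. Grand total N = 1563.
Expected counts (row total × column total / N):
  Cat A, Store 1: 293×568/1563 = 106.4773
  Cat A, Store 2: 293×533/1563 = 99.9162
  Cat A, Store 3: 293×462/1563 = 86.6065
  Cat B, Store 1: 498×568/1563 = 180.9750
  Cat B, Store 2: 498×533/1563 = 169.8234
  Cat B, Store 3: 498×462/1563 = 147.2015
  Cat C, Store 1: 392×568/1563 = 142.4543
  Cat C, Store 2: 392×533/1563 = 133.6763
  Cat C, Store 3: 392×462/1563 = 115.8695
  Cat D, Store 1: 380×568/1563 = 138.0934
  Cat D, Store 2: 380×533/1563 = 129.5841
  Cat D, Store 3: 380×462/1563 = 112.3225
Contributions (O − E)²/E:
  (175 − 106.4773)²/106.4773 = 44.0973
  (29 − 99.9162)²/99.9162 = 50.3333
  (89 − 86.6065)²/86.6065 = 0.0661
  (145 − 180.9750)²/180.9750 = 7.1513
  (134 − 169.8234)²/169.8234 = 7.5568
  (219 − 147.2015)²/147.2015 = 35.0202
  (91 − 142.4543)²/142.4543 = 18.5852
  (216 − 133.6763)²/133.6763 = 50.6985
  (85 − 115.8695)²/115.8695 = 8.2241
  (157 − 138.0934)²/138.0934 = 2.5885
  (154 − 129.5841)²/129.5841 = 4.6004
  (69 − 112.3225)²/112.3225 = 16.7094
χ² = 44.0973 + 50.3333 + 0.0661 + 7.1513 + 7.5568 + 35.0202 + 18.5852 + 50.6985 + 8.2241 + 2.5885 + 4.6004 + 16.7094 = 245.631

245.631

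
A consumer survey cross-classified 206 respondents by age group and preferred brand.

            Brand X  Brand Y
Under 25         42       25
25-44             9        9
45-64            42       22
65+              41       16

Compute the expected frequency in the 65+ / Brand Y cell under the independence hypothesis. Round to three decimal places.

Row total (65+) = 57; column total (Brand Y) = 72; grand total N = 206.
Expected count = (row total × column total) / N = 57 × 72 / 206 = 19.922.

19.922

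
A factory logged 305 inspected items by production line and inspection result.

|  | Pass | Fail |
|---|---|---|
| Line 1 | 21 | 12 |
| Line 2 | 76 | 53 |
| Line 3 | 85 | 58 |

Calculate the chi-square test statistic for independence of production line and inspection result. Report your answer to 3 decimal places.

0.249

Row totals: 33, 129, 143. Column totals: 182, 123. Grand total N = 305.
Expected counts (row total × column total / N):
  Line 1, Pass: 33×182/305 = 19.6918
  Line 1, Fail: 33×123/305 = 13.3082
  Line 2, Pass: 129×182/305 = 76.9770
  Line 2, Fail: 129×123/305 = 52.0230
  Line 3, Pass: 143×182/305 = 85.3311
  Line 3, Fail: 143×123/305 = 57.6689
Contributions (O − E)²/E:
  (21 − 19.6918)²/19.6918 = 0.0869
  (12 − 13.3082)²/13.3082 = 0.1286
  (76 − 76.9770)²/76.9770 = 0.0124
  (53 − 52.0230)²/52.0230 = 0.0183
  (85 − 85.3311)²/85.3311 = 0.0013
  (58 − 57.6689)²/57.6689 = 0.0019
χ² = 0.0869 + 0.1286 + 0.0124 + 0.0183 + 0.0013 + 0.0019 = 0.249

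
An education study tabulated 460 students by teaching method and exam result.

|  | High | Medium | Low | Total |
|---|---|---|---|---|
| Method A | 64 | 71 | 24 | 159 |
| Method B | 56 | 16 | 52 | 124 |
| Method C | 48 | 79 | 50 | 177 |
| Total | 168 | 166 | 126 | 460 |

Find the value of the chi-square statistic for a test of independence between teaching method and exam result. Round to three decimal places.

Grand total N = 460.
Expected counts (row total × column total / N):
  Method A, High: 159×168/460 = 58.0696
  Method A, Medium: 159×166/460 = 57.3783
  Method A, Low: 159×126/460 = 43.5522
  Method B, High: 124×168/460 = 45.2870
  Method B, Medium: 124×166/460 = 44.7478
  Method B, Low: 124×126/460 = 33.9652
  Method C, High: 177×168/460 = 64.6435
  Method C, Medium: 177×166/460 = 63.8739
  Method C, Low: 177×126/460 = 48.4826
Contributions (O − E)²/E:
  (64 − 58.0696)²/58.0696 = 0.6056
  (71 − 57.3783)²/57.3783 = 3.2338
  (24 − 43.5522)²/43.5522 = 8.7777
  (56 − 45.2870)²/45.2870 = 2.5342
  (16 − 44.7478)²/44.7478 = 18.4688
  (52 − 33.9652)²/33.9652 = 9.5761
  (48 − 64.6435)²/64.6435 = 4.2851
  (79 − 63.8739)²/63.8739 = 3.5820
  (50 − 48.4826)²/48.4826 = 0.0475
χ² = 0.6056 + 3.2338 + 8.7777 + 2.5342 + 18.4688 + 9.5761 + 4.2851 + 3.5820 + 0.0475 = 51.111

51.111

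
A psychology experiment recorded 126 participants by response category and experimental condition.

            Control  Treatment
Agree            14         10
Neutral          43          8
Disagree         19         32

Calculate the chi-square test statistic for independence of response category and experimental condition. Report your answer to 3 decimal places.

23.642

Row totals: 24, 51, 51. Column totals: 76, 50. Grand total N = 126.
Expected counts (row total × column total / N):
  Agree, Control: 24×76/126 = 14.4762
  Agree, Treatment: 24×50/126 = 9.5238
  Neutral, Control: 51×76/126 = 30.7619
  Neutral, Treatment: 51×50/126 = 20.2381
  Disagree, Control: 51×76/126 = 30.7619
  Disagree, Treatment: 51×50/126 = 20.2381
Contributions (O − E)²/E:
  (14 − 14.4762)²/14.4762 = 0.0157
  (10 − 9.5238)²/9.5238 = 0.0238
  (43 − 30.7619)²/30.7619 = 4.8687
  (8 − 20.2381)²/20.2381 = 7.4005
  (19 − 30.7619)²/30.7619 = 4.4972
  (32 − 20.2381)²/20.2381 = 6.8357
χ² = 0.0157 + 0.0238 + 4.8687 + 7.4005 + 4.4972 + 6.8357 = 23.642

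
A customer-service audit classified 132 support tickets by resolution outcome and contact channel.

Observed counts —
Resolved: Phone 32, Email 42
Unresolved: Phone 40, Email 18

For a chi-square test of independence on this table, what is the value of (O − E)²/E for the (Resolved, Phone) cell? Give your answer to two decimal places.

Row total (Resolved) = 74; column total (Phone) = 72; N = 132.
Expected count E = 74 × 72 / 132 = 40.364.
Contribution = (O − E)²/E = (32 − 40.364)² / 40.364 = 1.73.

1.73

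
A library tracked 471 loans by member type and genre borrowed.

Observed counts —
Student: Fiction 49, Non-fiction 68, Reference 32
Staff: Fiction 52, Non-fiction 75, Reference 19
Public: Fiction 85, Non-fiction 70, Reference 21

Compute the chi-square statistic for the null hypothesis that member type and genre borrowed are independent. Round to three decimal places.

13.561

Row totals: 149, 146, 176. Column totals: 186, 213, 72. Grand total N = 471.
Expected counts (row total × column total / N):
  Student, Fiction: 149×186/471 = 58.8408
  Student, Non-fiction: 149×213/471 = 67.3822
  Student, Reference: 149×72/471 = 22.7771
  Staff, Fiction: 146×186/471 = 57.6561
  Staff, Non-fiction: 146×213/471 = 66.0255
  Staff, Reference: 146×72/471 = 22.3185
  Public, Fiction: 176×186/471 = 69.5032
  Public, Non-fiction: 176×213/471 = 79.5924
  Public, Reference: 176×72/471 = 26.9045
Contributions (O − E)²/E:
  (49 − 58.8408)²/58.8408 = 1.6458
  (68 − 67.3822)²/67.3822 = 0.0057
  (32 − 22.7771)²/22.7771 = 3.7345
  (52 − 57.6561)²/57.6561 = 0.5549
  (75 − 66.0255)²/66.0255 = 1.2199
  (19 − 22.3185)²/22.3185 = 0.4934
  (85 − 69.5032)²/69.5032 = 3.4552
  (70 − 79.5924)²/79.5924 = 1.1561
  (21 − 26.9045)²/26.9045 = 1.2958
χ² = 1.6458 + 0.0057 + 3.7345 + 0.5549 + 1.2199 + 0.4934 + 3.4552 + 1.1561 + 1.2958 = 13.561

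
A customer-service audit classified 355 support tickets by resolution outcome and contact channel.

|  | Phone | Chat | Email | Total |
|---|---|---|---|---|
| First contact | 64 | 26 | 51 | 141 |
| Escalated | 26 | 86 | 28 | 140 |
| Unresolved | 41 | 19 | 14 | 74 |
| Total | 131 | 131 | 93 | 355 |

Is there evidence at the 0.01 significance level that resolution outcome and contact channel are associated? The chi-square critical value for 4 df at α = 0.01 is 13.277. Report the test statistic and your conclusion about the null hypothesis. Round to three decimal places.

69.642; reject H₀

Grand total N = 355.
Expected counts (row total × column total / N):
  First contact, Phone: 141×131/355 = 52.0310
  First contact, Chat: 141×131/355 = 52.0310
  First contact, Email: 141×93/355 = 36.9380
  Escalated, Phone: 140×131/355 = 51.6620
  Escalated, Chat: 140×131/355 = 51.6620
  Escalated, Email: 140×93/355 = 36.6761
  Unresolved, Phone: 74×131/355 = 27.3070
  Unresolved, Chat: 74×131/355 = 27.3070
  Unresolved, Email: 74×93/355 = 19.3859
Contributions (O − E)²/E:
  (64 − 52.0310)²/52.0310 = 2.7533
  (26 − 52.0310)²/52.0310 = 13.0233
  (51 − 36.9380)²/36.9380 = 5.3533
  (26 − 51.6620)²/51.6620 = 12.7471
  (86 − 51.6620)²/51.6620 = 22.8233
  (28 − 36.6761)²/36.6761 = 2.0524
  (41 − 27.3070)²/27.3070 = 6.8663
  (19 − 27.3070)²/27.3070 = 2.5271
  (14 − 19.3859)²/19.3859 = 1.4963
χ² = 2.7533 + 13.0233 + 5.3533 + 12.7471 + 22.8233 + 2.0524 + 6.8663 + 2.5271 + 1.4963 = 69.642
df = (3−1)(3−1) = 4. Since 69.642 > 13.277, reject the null hypothesis of independence at α = 0.01.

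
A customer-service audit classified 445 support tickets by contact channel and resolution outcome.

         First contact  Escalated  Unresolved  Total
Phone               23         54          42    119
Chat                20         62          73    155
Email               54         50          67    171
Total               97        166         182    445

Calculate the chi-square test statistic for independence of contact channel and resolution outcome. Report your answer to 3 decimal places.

21.320

Grand total N = 445.
Expected counts (row total × column total / N):
  Phone, First contact: 119×97/445 = 25.9393
  Phone, Escalated: 119×166/445 = 44.3910
  Phone, Unresolved: 119×182/445 = 48.6697
  Chat, First contact: 155×97/445 = 33.7865
  Chat, Escalated: 155×166/445 = 57.8202
  Chat, Unresolved: 155×182/445 = 63.3933
  Email, First contact: 171×97/445 = 37.2742
  Email, Escalated: 171×166/445 = 63.7888
  Email, Unresolved: 171×182/445 = 69.9371
Contributions (O − E)²/E:
  (23 − 25.9393)²/25.9393 = 0.3331
  (54 − 44.3910)²/44.3910 = 2.0800
  (42 − 48.6697)²/48.6697 = 0.9140
  (20 − 33.7865)²/33.7865 = 5.6255
  (62 − 57.8202)²/57.8202 = 0.3022
  (73 − 63.3933)²/63.3933 = 1.4558
  (54 − 37.2742)²/37.2742 = 7.5053
  (50 − 63.7888)²/63.7888 = 2.9806
  (67 − 69.9371)²/69.9371 = 0.1233
χ² = 0.3331 + 2.0800 + 0.9140 + 5.6255 + 0.3022 + 1.4558 + 7.5053 + 2.9806 + 0.1233 = 21.320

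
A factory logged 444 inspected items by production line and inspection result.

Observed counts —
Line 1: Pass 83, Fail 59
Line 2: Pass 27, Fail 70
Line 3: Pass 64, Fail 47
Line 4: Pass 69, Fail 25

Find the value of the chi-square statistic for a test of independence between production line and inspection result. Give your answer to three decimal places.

Row totals: 142, 97, 111, 94. Column totals: 243, 201. Grand total N = 444.
Expected counts (row total × column total / N):
  Line 1, Pass: 142×243/444 = 77.7162
  Line 1, Fail: 142×201/444 = 64.2838
  Line 2, Pass: 97×243/444 = 53.0878
  Line 2, Fail: 97×201/444 = 43.9122
  Line 3, Pass: 111×243/444 = 60.7500
  Line 3, Fail: 111×201/444 = 50.2500
  Line 4, Pass: 94×243/444 = 51.4459
  Line 4, Fail: 94×201/444 = 42.5541
Contributions (O − E)²/E:
  (83 − 77.7162)²/77.7162 = 0.3592
  (59 − 64.2838)²/64.2838 = 0.4343
  (27 − 53.0878)²/53.0878 = 12.8198
  (70 − 43.9122)²/43.9122 = 15.4985
  (64 − 60.7500)²/60.7500 = 0.1739
  (47 − 50.2500)²/50.2500 = 0.2102
  (69 − 51.4459)²/51.4459 = 5.9897
  (25 − 42.5541)²/42.5541 = 7.2413
χ² = 0.3592 + 0.4343 + 12.8198 + 15.4985 + 0.1739 + 0.2102 + 5.9897 + 7.2413 = 42.727

42.727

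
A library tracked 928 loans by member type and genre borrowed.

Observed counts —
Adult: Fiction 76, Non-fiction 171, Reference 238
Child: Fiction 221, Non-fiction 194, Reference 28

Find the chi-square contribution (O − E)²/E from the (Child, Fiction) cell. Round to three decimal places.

Row total (Child) = 443; column total (Fiction) = 297; N = 928.
Expected count E = 443 × 297 / 928 = 141.7791.
Contribution = (O − E)²/E = (221 − 141.7791)² / 141.7791 = 44.266.

44.266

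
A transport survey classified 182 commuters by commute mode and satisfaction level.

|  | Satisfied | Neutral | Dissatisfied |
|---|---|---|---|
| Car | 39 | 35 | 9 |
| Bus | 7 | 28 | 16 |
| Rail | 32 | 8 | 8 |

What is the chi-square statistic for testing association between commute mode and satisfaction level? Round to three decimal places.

Row totals: 83, 51, 48. Column totals: 78, 71, 33. Grand total N = 182.
Expected counts (row total × column total / N):
  Car, Satisfied: 83×78/182 = 35.5714
  Car, Neutral: 83×71/182 = 32.3791
  Car, Dissatisfied: 83×33/182 = 15.0495
  Bus, Satisfied: 51×78/182 = 21.8571
  Bus, Neutral: 51×71/182 = 19.8956
  Bus, Dissatisfied: 51×33/182 = 9.2473
  Rail, Satisfied: 48×78/182 = 20.5714
  Rail, Neutral: 48×71/182 = 18.7253
  Rail, Dissatisfied: 48×33/182 = 8.7033
Contributions (O − E)²/E:
  (39 − 35.5714)²/35.5714 = 0.3305
  (35 − 32.3791)²/32.3791 = 0.2121
  (9 − 15.0495)²/15.0495 = 2.4317
  (7 − 21.8571)²/21.8571 = 10.0989
  (28 − 19.8956)²/19.8956 = 3.3013
  (16 − 9.2473)²/9.2473 = 4.9311
  (32 − 20.5714)²/20.5714 = 6.3492
  (8 − 18.7253)²/18.7253 = 6.1431
  (8 − 8.7033)²/8.7033 = 0.0568
χ² = 0.3305 + 0.2121 + 2.4317 + 10.0989 + 3.3013 + 4.9311 + 6.3492 + 6.1431 + 0.0568 = 33.855

33.855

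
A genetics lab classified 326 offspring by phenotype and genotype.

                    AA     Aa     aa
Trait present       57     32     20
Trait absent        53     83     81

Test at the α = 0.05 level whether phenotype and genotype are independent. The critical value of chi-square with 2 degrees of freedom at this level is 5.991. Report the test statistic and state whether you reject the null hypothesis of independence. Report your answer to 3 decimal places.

Row totals: 109, 217. Column totals: 110, 115, 101. Grand total N = 326.
Expected counts (row total × column total / N):
  Trait present, AA: 109×110/326 = 36.7791
  Trait present, Aa: 109×115/326 = 38.4509
  Trait present, aa: 109×101/326 = 33.7699
  Trait absent, AA: 217×110/326 = 73.2209
  Trait absent, Aa: 217×115/326 = 76.5491
  Trait absent, aa: 217×101/326 = 67.2301
Contributions (O − E)²/E:
  (57 − 36.7791)²/36.7791 = 11.1173
  (32 − 38.4509)²/38.4509 = 1.0823
  (20 − 33.7699)²/33.7699 = 5.6148
  (53 − 73.2209)²/73.2209 = 5.5843
  (83 − 76.5491)²/76.5491 = 0.5436
  (81 − 67.2301)²/67.2301 = 2.8203
χ² = 11.1173 + 1.0823 + 5.6148 + 5.5843 + 0.5436 + 2.8203 = 26.763
df = (2−1)(3−1) = 2. Since 26.763 > 5.991, reject the null hypothesis of independence at α = 0.05.

26.763; reject H₀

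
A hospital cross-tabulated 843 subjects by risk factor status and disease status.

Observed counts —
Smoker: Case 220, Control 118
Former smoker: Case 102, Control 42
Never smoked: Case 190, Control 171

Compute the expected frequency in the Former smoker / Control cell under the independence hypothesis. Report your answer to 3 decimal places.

Row total (Former smoker) = 144; column total (Control) = 331; grand total N = 843.
Expected count = (row total × column total) / N = 144 × 331 / 843 = 56.541.

56.541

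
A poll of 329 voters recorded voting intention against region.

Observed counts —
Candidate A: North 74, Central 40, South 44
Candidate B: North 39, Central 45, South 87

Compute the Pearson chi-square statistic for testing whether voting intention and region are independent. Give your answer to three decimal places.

24.774

Row totals: 158, 171. Column totals: 113, 85, 131. Grand total N = 329.
Expected counts (row total × column total / N):
  Candidate A, North: 158×113/329 = 54.26748
  Candidate A, Central: 158×85/329 = 40.82067
  Candidate A, South: 158×131/329 = 62.91185
  Candidate B, North: 171×113/329 = 58.73252
  Candidate B, Central: 171×85/329 = 44.17933
  Candidate B, South: 171×131/329 = 68.08815
Contributions (O − E)²/E:
  (74 − 54.26748)²/54.26748 = 7.1751
  (40 − 40.82067)²/40.82067 = 0.0165
  (44 − 62.91185)²/62.91185 = 5.6851
  (39 − 58.73252)²/58.73252 = 6.6296
  (45 − 44.17933)²/44.17933 = 0.0152
  (87 − 68.08815)²/68.08815 = 5.2529
χ² = 7.1751 + 0.0165 + 5.6851 + 6.6296 + 0.0152 + 5.2529 = 24.774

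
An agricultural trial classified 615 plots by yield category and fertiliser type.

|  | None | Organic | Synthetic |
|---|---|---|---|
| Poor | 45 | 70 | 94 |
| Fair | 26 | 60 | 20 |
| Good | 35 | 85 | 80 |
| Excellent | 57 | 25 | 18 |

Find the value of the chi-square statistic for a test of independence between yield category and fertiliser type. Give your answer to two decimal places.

82.83

Row totals: 209, 106, 200, 100. Column totals: 163, 240, 212. Grand total N = 615.
Expected counts (row total × column total / N):
  Poor, None: 209×163/615 = 55.393
  Poor, Organic: 209×240/615 = 81.561
  Poor, Synthetic: 209×212/615 = 72.046
  Fair, None: 106×163/615 = 28.094
  Fair, Organic: 106×240/615 = 41.366
  Fair, Synthetic: 106×212/615 = 36.540
  Good, None: 200×163/615 = 53.008
  Good, Organic: 200×240/615 = 78.049
  Good, Synthetic: 200×212/615 = 68.943
  Excellent, None: 100×163/615 = 26.504
  Excellent, Organic: 100×240/615 = 39.024
  Excellent, Synthetic: 100×212/615 = 34.472
Contributions (O − E)²/E:
  (45 − 55.393)²/55.393 = 1.9500
  (70 − 81.561)²/81.561 = 1.6387
  (94 − 72.046)²/72.046 = 6.6899
  (26 − 28.094)²/28.094 = 0.1561
  (60 − 41.366)²/41.366 = 8.3940
  (20 − 36.540)²/36.540 = 7.4869
  (35 − 53.008)²/53.008 = 6.1177
  (85 − 78.049)²/78.049 = 0.6191
  (80 − 68.943)²/68.943 = 1.7733
  (57 − 26.504)²/26.504 = 35.0893
  (25 − 39.024)²/39.024 = 5.0398
  (18 − 34.472)²/34.472 = 7.8709
χ² = 1.9500 + 1.6387 + 6.6899 + 0.1561 + 8.3940 + 7.4869 + 6.1177 + 0.6191 + 1.7733 + 35.0893 + 5.0398 + 7.8709 = 82.83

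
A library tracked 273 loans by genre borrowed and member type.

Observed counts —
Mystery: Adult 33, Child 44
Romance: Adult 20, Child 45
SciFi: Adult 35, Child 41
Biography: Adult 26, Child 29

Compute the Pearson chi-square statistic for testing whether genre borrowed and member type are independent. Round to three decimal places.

Row totals: 77, 65, 76, 55. Column totals: 114, 159. Grand total N = 273.
Expected counts (row total × column total / N):
  Mystery, Adult: 77×114/273 = 32.1538
  Mystery, Child: 77×159/273 = 44.8462
  Romance, Adult: 65×114/273 = 27.1429
  Romance, Child: 65×159/273 = 37.8571
  SciFi, Adult: 76×114/273 = 31.7363
  SciFi, Child: 76×159/273 = 44.2637
  Biography, Adult: 55×114/273 = 22.9670
  Biography, Child: 55×159/273 = 32.0330
Contributions (O − E)²/E:
  (33 − 32.1538)²/32.1538 = 0.0223
  (44 − 44.8462)²/44.8462 = 0.0160
  (20 − 27.1429)²/27.1429 = 1.8797
  (45 − 37.8571)²/37.8571 = 1.3477
  (35 − 31.7363)²/31.7363 = 0.3356
  (41 − 44.2637)²/44.2637 = 0.2406
  (26 − 22.9670)²/22.9670 = 0.4005
  (29 − 32.0330)²/32.0330 = 0.2872
χ² = 0.0223 + 0.0160 + 1.8797 + 1.3477 + 0.3356 + 0.2406 + 0.4005 + 0.2872 = 4.530

4.530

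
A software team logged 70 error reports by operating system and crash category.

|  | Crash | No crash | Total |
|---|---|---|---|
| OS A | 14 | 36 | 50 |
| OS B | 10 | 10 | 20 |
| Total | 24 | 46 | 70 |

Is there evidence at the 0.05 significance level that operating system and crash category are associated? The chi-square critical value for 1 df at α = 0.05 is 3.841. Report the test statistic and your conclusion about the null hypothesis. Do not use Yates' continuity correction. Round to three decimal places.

3.069; fail to reject H₀

Grand total N = 70.
Expected counts (row total × column total / N):
  OS A, Crash: 50×24/70 = 17.14286
  OS A, No crash: 50×46/70 = 32.85714
  OS B, Crash: 20×24/70 = 6.85714
  OS B, No crash: 20×46/70 = 13.14286
Contributions (O − E)²/E:
  (14 − 17.14286)²/17.14286 = 0.5762
  (36 − 32.85714)²/32.85714 = 0.3006
  (10 − 6.85714)²/6.85714 = 1.4405
  (10 − 13.14286)²/13.14286 = 0.7516
χ² = 0.5762 + 0.3006 + 1.4405 + 0.7516 = 3.069
df = (2−1)(2−1) = 1. Since 3.069 < 3.841, fail to reject the null hypothesis of independence at α = 0.05.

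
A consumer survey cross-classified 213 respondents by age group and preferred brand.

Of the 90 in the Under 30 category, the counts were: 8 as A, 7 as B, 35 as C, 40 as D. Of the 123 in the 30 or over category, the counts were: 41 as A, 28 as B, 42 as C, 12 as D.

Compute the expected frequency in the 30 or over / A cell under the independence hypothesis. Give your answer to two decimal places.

Row total (30 or over) = 123; column total (A) = 49; grand total N = 213.
Expected count = (row total × column total) / N = 123 × 49 / 213 = 28.30.

28.30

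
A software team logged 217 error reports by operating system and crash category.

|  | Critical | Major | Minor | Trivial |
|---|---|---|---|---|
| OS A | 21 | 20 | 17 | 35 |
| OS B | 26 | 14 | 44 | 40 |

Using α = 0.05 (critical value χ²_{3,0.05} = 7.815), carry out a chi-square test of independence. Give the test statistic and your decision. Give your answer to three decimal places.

Row totals: 93, 124. Column totals: 47, 34, 61, 75. Grand total N = 217.
Expected counts (row total × column total / N):
  OS A, Critical: 93×47/217 = 20.1429
  OS A, Major: 93×34/217 = 14.5714
  OS A, Minor: 93×61/217 = 26.1429
  OS A, Trivial: 93×75/217 = 32.1429
  OS B, Critical: 124×47/217 = 26.8571
  OS B, Major: 124×34/217 = 19.4286
  OS B, Minor: 124×61/217 = 34.8571
  OS B, Trivial: 124×75/217 = 42.8571
Contributions (O − E)²/E:
  (21 − 20.1429)²/20.1429 = 0.0365
  (20 − 14.5714)²/14.5714 = 2.0224
  (17 − 26.1429)²/26.1429 = 3.1975
  (35 − 32.1429)²/32.1429 = 0.2540
  (26 − 26.8571)²/26.8571 = 0.0274
  (14 − 19.4286)²/19.4286 = 1.5168
  (44 − 34.8571)²/34.8571 = 2.3982
  (40 − 42.8571)²/42.8571 = 0.1905
χ² = 0.0365 + 2.0224 + 3.1975 + 0.2540 + 0.0274 + 1.5168 + 2.3982 + 0.1905 = 9.643
df = (2−1)(4−1) = 3. Since 9.643 > 7.815, reject the null hypothesis of independence at α = 0.05.

9.643; reject H₀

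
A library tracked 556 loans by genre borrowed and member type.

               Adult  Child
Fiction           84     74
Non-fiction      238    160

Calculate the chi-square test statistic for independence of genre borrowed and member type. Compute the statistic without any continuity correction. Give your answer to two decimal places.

2.04

Row totals: 158, 398. Column totals: 322, 234. Grand total N = 556.
Expected counts (row total × column total / N):
  Fiction, Adult: 158×322/556 = 91.504
  Fiction, Child: 158×234/556 = 66.496
  Non-fiction, Adult: 398×322/556 = 230.496
  Non-fiction, Child: 398×234/556 = 167.504
Contributions (O − E)²/E:
  (84 − 91.504)²/91.504 = 0.6154
  (74 − 66.496)²/66.496 = 0.8468
  (238 − 230.496)²/230.496 = 0.2443
  (160 − 167.504)²/167.504 = 0.3362
χ² = 0.6154 + 0.8468 + 0.2443 + 0.3362 = 2.04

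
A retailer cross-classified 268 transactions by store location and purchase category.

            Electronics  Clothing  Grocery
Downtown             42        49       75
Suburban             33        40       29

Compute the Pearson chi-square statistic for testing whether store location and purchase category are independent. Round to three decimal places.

Row totals: 166, 102. Column totals: 75, 89, 104. Grand total N = 268.
Expected counts (row total × column total / N):
  Downtown, Electronics: 166×75/268 = 46.4552
  Downtown, Clothing: 166×89/268 = 55.1269
  Downtown, Grocery: 166×104/268 = 64.4179
  Suburban, Electronics: 102×75/268 = 28.5448
  Suburban, Clothing: 102×89/268 = 33.8731
  Suburban, Grocery: 102×104/268 = 39.5821
Contributions (O − E)²/E:
  (42 − 46.4552)²/46.4552 = 0.4273
  (49 − 55.1269)²/55.1269 = 0.6810
  (75 − 64.4179)²/64.4179 = 1.7383
  (33 − 28.5448)²/28.5448 = 0.6954
  (40 − 33.8731)²/33.8731 = 1.1082
  (29 − 39.5821)²/39.5821 = 2.8291
χ² = 0.4273 + 0.6810 + 1.7383 + 0.6954 + 1.1082 + 2.8291 = 7.479

7.479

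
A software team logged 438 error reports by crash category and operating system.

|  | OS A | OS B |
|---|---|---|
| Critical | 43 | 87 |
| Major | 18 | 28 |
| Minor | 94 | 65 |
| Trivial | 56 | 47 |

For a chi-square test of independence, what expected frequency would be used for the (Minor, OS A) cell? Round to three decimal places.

76.596

Row total (Minor) = 159; column total (OS A) = 211; grand total N = 438.
Expected count = (row total × column total) / N = 159 × 211 / 438 = 76.596.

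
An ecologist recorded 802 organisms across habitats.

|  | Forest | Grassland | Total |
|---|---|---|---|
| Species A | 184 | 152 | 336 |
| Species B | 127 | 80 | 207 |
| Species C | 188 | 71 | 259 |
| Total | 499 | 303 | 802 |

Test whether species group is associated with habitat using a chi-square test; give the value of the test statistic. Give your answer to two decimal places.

Grand total N = 802.
Expected counts (row total × column total / N):
  Species A, Forest: 336×499/802 = 209.057
  Species A, Grassland: 336×303/802 = 126.943
  Species B, Forest: 207×499/802 = 128.794
  Species B, Grassland: 207×303/802 = 78.206
  Species C, Forest: 259×499/802 = 161.148
  Species C, Grassland: 259×303/802 = 97.852
Contributions (O − E)²/E:
  (184 − 209.057)²/209.057 = 3.0033
  (152 − 126.943)²/126.943 = 4.9459
  (127 − 128.794)²/128.794 = 0.0250
  (80 − 78.206)²/78.206 = 0.0412
  (188 − 161.148)²/161.148 = 4.4743
  (71 − 97.852)²/97.852 = 7.3686
χ² = 3.0033 + 4.9459 + 0.0250 + 0.0412 + 4.4743 + 7.3686 = 19.86

19.86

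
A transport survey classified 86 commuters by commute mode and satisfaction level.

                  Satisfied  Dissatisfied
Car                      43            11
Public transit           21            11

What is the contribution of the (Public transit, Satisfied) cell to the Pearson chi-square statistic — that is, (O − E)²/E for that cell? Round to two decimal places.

Row total (Public transit) = 32; column total (Satisfied) = 64; N = 86.
Expected count E = 32 × 64 / 86 = 23.814.
Contribution = (O − E)²/E = (21 − 23.814)² / 23.814 = 0.33.

0.33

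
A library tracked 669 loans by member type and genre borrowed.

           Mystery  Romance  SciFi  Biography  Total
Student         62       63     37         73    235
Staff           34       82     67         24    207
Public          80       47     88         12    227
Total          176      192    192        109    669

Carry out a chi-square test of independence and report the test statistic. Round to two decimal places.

Grand total N = 669.
Expected counts (row total × column total / N):
  Student, Mystery: 235×176/669 = 61.8236
  Student, Romance: 235×192/669 = 67.4439
  Student, SciFi: 235×192/669 = 67.4439
  Student, Biography: 235×109/669 = 38.2885
  Staff, Mystery: 207×176/669 = 54.4574
  Staff, Romance: 207×192/669 = 59.4081
  Staff, SciFi: 207×192/669 = 59.4081
  Staff, Biography: 207×109/669 = 33.7265
  Public, Mystery: 227×176/669 = 59.7190
  Public, Romance: 227×192/669 = 65.1480
  Public, SciFi: 227×192/669 = 65.1480
  Public, Biography: 227×109/669 = 36.9851
Contributions (O − E)²/E:
  (62 − 61.8236)²/61.8236 = 0.0005
  (63 − 67.4439)²/67.4439 = 0.2928
  (37 − 67.4439)²/67.4439 = 13.7423
  (73 − 38.2885)²/38.2885 = 31.4687
  (34 − 54.4574)²/54.4574 = 7.6850
  (82 − 59.4081)²/59.4081 = 8.5913
  (67 − 59.4081)²/59.4081 = 0.9702
  (24 − 33.7265)²/33.7265 = 2.8051
  (80 − 59.7190)²/59.7190 = 6.8876
  (47 − 65.1480)²/65.1480 = 5.0554
  (88 − 65.1480)²/65.1480 = 8.0158
  (12 − 36.9851)²/36.9851 = 16.8786
χ² = 0.0005 + 0.2928 + 13.7423 + 31.4687 + 7.6850 + 8.5913 + 0.9702 + 2.8051 + 6.8876 + 5.0554 + 8.0158 + 16.8786 = 102.39

102.39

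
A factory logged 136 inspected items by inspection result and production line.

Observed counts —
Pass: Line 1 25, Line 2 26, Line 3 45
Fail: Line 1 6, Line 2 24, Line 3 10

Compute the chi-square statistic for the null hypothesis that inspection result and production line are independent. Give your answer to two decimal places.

Row totals: 96, 40. Column totals: 31, 50, 55. Grand total N = 136.
Expected counts (row total × column total / N):
  Pass, Line 1: 96×31/136 = 21.882
  Pass, Line 2: 96×50/136 = 35.294
  Pass, Line 3: 96×55/136 = 38.824
  Fail, Line 1: 40×31/136 = 9.118
  Fail, Line 2: 40×50/136 = 14.706
  Fail, Line 3: 40×55/136 = 16.176
Contributions (O − E)²/E:
  (25 − 21.882)²/21.882 = 0.4443
  (26 − 35.294)²/35.294 = 2.4474
  (45 − 38.824)²/38.824 = 0.9825
  (6 − 9.118)²/9.118 = 1.0662
  (24 − 14.706)²/14.706 = 5.8737
  (10 − 16.176)²/16.176 = 2.3580
χ² = 0.4443 + 2.4474 + 0.9825 + 1.0662 + 5.8737 + 2.3580 = 13.17

13.17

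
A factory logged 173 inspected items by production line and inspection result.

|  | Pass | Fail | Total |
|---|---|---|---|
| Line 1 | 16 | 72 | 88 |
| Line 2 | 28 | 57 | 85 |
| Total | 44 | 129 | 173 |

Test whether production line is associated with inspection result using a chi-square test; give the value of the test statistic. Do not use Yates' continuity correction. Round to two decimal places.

4.97

Grand total N = 173.
Expected counts (row total × column total / N):
  Line 1, Pass: 88×44/173 = 22.382
  Line 1, Fail: 88×129/173 = 65.618
  Line 2, Pass: 85×44/173 = 21.618
  Line 2, Fail: 85×129/173 = 63.382
Contributions (O − E)²/E:
  (16 − 22.382)²/22.382 = 1.8198
  (72 − 65.618)²/65.618 = 0.6207
  (28 − 21.618)²/21.618 = 1.8841
  (57 − 63.382)²/63.382 = 0.6426
χ² = 1.8198 + 0.6207 + 1.8841 + 0.6426 = 4.97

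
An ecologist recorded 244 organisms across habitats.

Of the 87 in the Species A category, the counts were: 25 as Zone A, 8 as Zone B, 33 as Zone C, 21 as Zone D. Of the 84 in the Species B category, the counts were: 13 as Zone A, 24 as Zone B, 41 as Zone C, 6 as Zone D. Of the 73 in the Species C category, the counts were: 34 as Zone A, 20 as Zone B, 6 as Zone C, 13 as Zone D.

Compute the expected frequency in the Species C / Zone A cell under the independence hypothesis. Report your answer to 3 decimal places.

Row total (Species C) = 73; column total (Zone A) = 72; grand total N = 244.
Expected count = (row total × column total) / N = 73 × 72 / 244 = 21.541.

21.541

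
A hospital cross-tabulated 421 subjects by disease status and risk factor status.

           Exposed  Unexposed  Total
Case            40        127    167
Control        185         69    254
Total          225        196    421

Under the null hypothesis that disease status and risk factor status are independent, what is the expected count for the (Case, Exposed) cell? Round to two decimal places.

89.25

Row total (Case) = 167; column total (Exposed) = 225; grand total N = 421.
Expected count = (row total × column total) / N = 167 × 225 / 421 = 89.25.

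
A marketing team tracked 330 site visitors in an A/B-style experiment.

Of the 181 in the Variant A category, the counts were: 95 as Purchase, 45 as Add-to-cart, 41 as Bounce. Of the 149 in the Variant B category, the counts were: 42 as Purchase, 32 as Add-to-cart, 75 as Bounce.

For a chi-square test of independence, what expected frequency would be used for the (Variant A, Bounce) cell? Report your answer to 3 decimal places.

Row total (Variant A) = 181; column total (Bounce) = 116; grand total N = 330.
Expected count = (row total × column total) / N = 181 × 116 / 330 = 63.624.

63.624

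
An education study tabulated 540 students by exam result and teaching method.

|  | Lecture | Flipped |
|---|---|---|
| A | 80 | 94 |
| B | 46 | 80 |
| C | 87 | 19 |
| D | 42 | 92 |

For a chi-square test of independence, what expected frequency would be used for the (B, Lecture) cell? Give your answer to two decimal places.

59.50

Row total (B) = 126; column total (Lecture) = 255; grand total N = 540.
Expected count = (row total × column total) / N = 126 × 255 / 540 = 59.50.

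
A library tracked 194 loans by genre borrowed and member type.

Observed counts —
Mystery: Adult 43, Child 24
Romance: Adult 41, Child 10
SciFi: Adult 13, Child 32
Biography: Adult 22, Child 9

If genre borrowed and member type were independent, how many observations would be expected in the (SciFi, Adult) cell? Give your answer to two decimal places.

Row total (SciFi) = 45; column total (Adult) = 119; grand total N = 194.
Expected count = (row total × column total) / N = 45 × 119 / 194 = 27.60.

27.60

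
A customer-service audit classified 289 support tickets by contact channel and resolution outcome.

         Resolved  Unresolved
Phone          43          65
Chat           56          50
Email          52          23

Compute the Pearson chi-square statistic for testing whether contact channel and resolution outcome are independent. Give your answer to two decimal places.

Row totals: 108, 106, 75. Column totals: 151, 138. Grand total N = 289.
Expected counts (row total × column total / N):
  Phone, Resolved: 108×151/289 = 56.429
  Phone, Unresolved: 108×138/289 = 51.571
  Chat, Resolved: 106×151/289 = 55.384
  Chat, Unresolved: 106×138/289 = 50.616
  Email, Resolved: 75×151/289 = 39.187
  Email, Unresolved: 75×138/289 = 35.813
Contributions (O − E)²/E:
  (43 − 56.429)²/56.429 = 3.1958
  (65 − 51.571)²/51.571 = 3.4969
  (56 − 55.384)²/55.384 = 0.0069
  (50 − 50.616)²/50.616 = 0.0075
  (52 − 39.187)²/39.187 = 4.1895
  (23 − 35.813)²/35.813 = 4.5842
χ² = 3.1958 + 3.4969 + 0.0069 + 0.0075 + 4.1895 + 4.5842 = 15.48

15.48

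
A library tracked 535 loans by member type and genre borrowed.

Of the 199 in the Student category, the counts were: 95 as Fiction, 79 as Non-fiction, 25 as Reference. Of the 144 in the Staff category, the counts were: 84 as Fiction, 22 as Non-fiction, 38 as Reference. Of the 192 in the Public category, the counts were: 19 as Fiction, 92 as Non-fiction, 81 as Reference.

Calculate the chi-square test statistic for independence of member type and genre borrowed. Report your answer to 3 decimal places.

119.356

Row totals: 199, 144, 192. Column totals: 198, 193, 144. Grand total N = 535.
Expected counts (row total × column total / N):
  Student, Fiction: 199×198/535 = 73.6486
  Student, Non-fiction: 199×193/535 = 71.7888
  Student, Reference: 199×144/535 = 53.5626
  Staff, Fiction: 144×198/535 = 53.2935
  Staff, Non-fiction: 144×193/535 = 51.9477
  Staff, Reference: 144×144/535 = 38.7589
  Public, Fiction: 192×198/535 = 71.0579
  Public, Non-fiction: 192×193/535 = 69.2636
  Public, Reference: 192×144/535 = 51.6785
Contributions (O − E)²/E:
  (95 − 73.6486)²/73.6486 = 6.1900
  (79 − 71.7888)²/71.7888 = 0.7244
  (25 − 53.5626)²/53.5626 = 15.2312
  (84 − 53.2935)²/53.2935 = 17.6924
  (22 − 51.9477)²/51.9477 = 17.2648
  (38 − 38.7589)²/38.7589 = 0.0149
  (19 − 71.0579)²/71.0579 = 38.1383
  (92 − 69.2636)²/69.2636 = 7.4634
  (81 − 51.6785)²/51.6785 = 16.6365
χ² = 6.1900 + 0.7244 + 15.2312 + 17.6924 + 17.2648 + 0.0149 + 38.1383 + 7.4634 + 16.6365 = 119.356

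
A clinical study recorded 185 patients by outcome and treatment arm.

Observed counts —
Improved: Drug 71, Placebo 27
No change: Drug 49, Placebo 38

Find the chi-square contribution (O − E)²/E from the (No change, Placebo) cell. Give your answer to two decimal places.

Row total (No change) = 87; column total (Placebo) = 65; N = 185.
Expected count E = 87 × 65 / 185 = 30.568.
Contribution = (O − E)²/E = (38 − 30.568)² / 30.568 = 1.81.

1.81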